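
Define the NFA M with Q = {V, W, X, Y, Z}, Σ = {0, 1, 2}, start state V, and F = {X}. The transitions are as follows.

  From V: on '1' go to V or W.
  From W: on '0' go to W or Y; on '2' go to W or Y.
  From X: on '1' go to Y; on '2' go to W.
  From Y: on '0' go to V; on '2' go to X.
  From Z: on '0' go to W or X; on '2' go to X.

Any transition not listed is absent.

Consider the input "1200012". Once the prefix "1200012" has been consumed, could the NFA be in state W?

Yes

Start in {V}.
Read '1': {V} → {V, W}.
Read '2': {V, W} → {W, Y}.
Read '0': {W, Y} → {V, W, Y}.
Read '0': {V, W, Y} → {V, W, Y}.
Read '0': {V, W, Y} → {V, W, Y}.
Read '1': {V, W, Y} → {V, W}.
Read '2': {V, W} → {W, Y}.
State W is in {W, Y}.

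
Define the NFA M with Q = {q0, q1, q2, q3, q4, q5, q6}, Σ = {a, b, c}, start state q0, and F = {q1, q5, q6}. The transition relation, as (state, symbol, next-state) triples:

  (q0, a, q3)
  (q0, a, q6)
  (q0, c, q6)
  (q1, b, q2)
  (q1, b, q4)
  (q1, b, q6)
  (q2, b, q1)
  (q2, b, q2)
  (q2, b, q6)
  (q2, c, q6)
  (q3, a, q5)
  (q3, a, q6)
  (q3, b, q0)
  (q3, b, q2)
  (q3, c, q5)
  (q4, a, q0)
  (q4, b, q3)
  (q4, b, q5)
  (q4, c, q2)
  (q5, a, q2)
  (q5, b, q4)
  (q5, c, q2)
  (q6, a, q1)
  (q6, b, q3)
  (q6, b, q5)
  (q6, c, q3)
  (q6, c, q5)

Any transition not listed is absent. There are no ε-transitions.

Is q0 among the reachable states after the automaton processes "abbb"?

No

Start in {q0}.
Read 'a': q0→{q3, q6}; now {q3, q6}.
Read 'b': q3→{q0, q2}, q6→{q3, q5}; now {q0, q2, q3, q5}.
Read 'b': q0→∅, q2→{q1, q2, q6}, q3→{q0, q2}, q5→{q4}; now {q0, q1, q2, q4, q6}.
Read 'b': q0→∅, q1→{q2, q4, q6}, q2→{q1, q2, q6}, q4→{q3, q5}, q6→{q3, q5}; now {q1, q2, q3, q4, q5, q6}.
State q0 is not in {q1, q2, q3, q4, q5, q6}.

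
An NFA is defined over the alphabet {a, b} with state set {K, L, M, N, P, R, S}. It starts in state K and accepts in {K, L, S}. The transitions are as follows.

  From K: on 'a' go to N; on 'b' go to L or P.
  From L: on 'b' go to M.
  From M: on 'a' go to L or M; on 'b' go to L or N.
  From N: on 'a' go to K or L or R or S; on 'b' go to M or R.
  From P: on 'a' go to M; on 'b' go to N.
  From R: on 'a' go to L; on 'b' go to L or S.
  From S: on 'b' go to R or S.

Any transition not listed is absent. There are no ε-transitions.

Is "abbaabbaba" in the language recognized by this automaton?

Start in {K}.
Read 'a': {K} → {N}.
Read 'b': {N} → {M, R}.
Read 'b': {M, R} → {L, N, S}.
Read 'a': {L, N, S} → {K, L, R, S}.
Read 'a': {K, L, R, S} → {L, N}.
Read 'b': {L, N} → {M, R}.
Read 'b': {M, R} → {L, N, S}.
Read 'a': {L, N, S} → {K, L, R, S}.
Read 'b': {K, L, R, S} → {L, M, P, R, S}.
Read 'a': {L, M, P, R, S} → {L, M}.
The final set {L, M} contains the accepting state L.

Yes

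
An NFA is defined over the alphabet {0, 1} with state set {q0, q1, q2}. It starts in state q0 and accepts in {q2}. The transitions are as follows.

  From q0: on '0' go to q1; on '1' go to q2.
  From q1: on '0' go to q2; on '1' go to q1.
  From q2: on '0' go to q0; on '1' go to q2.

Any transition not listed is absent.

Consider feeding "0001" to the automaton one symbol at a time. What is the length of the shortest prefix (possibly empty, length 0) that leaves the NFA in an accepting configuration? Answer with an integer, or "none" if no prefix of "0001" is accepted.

Start in {q0}.
Read '0': {q0} → {q1}.
Read '0': {q1} → {q2}.
None of the earlier sets intersect F, but {q2} does.

2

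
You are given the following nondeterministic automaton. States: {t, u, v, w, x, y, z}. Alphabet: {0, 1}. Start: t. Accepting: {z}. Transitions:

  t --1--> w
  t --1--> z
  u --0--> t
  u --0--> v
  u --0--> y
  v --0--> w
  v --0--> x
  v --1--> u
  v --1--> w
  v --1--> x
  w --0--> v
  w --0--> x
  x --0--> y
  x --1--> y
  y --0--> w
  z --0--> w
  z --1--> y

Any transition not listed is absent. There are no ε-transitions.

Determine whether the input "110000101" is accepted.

Start in {t}.
Read '1': {t} → {w, z}.
Read '1': {w, z} → {y}.
Read '0': {y} → {w}.
Read '0': {w} → {v, x}.
Read '0': {v, x} → {w, x, y}.
Read '0': {w, x, y} → {v, w, x, y}.
Read '1': {v, w, x, y} → {u, w, x, y}.
Read '0': {u, w, x, y} → {t, v, w, x, y}.
Read '1': {t, v, w, x, y} → {u, w, x, y, z}.
The final set {u, w, x, y, z} contains the accepting state z.

Yes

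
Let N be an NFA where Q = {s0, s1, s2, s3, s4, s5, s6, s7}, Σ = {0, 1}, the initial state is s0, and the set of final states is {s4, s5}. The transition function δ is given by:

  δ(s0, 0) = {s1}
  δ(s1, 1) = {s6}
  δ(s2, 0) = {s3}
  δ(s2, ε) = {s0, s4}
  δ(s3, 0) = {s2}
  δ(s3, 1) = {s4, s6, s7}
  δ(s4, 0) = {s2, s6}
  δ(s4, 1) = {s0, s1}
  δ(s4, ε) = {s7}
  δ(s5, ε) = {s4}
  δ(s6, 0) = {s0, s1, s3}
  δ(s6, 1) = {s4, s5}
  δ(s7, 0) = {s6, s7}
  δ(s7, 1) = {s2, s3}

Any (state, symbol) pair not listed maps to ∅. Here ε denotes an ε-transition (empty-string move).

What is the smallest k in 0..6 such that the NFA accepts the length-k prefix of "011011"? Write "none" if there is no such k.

3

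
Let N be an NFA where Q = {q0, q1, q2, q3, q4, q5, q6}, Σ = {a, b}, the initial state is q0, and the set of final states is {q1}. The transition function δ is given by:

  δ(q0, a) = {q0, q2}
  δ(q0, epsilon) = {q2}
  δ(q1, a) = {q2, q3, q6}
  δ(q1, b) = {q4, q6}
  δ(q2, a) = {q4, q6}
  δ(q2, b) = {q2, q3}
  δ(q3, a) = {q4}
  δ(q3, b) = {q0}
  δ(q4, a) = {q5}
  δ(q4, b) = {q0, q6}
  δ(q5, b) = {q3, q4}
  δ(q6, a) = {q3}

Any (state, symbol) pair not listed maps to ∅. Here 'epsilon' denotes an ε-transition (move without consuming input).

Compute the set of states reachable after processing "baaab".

Start: ε-closure({q0}) = {q0, q2}.
Read 'b': {q0, q2} → {q2, q3}.
Read 'a': {q2, q3} → {q4, q6}.
Read 'a': {q4, q6} → {q3, q5}.
Read 'a': {q3, q5} → {q4}.
Read 'b': {q4} → {q0, q2, q6}.

{q0, q2, q6}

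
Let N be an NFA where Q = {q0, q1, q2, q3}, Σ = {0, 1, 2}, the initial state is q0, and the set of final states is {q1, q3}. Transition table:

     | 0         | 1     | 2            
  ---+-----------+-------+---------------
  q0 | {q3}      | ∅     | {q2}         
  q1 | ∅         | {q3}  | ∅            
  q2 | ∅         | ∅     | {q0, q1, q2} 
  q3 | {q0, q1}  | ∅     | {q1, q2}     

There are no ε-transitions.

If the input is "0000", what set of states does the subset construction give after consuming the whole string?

{q0, q1}

Start in {q0}.
Read '0': q0→{q3}; now {q3}.
Read '0': q3→{q0, q1}; now {q0, q1}.
Read '0': q0→{q3}, q1→∅; now {q3}.
Read '0': q3→{q0, q1}; now {q0, q1}.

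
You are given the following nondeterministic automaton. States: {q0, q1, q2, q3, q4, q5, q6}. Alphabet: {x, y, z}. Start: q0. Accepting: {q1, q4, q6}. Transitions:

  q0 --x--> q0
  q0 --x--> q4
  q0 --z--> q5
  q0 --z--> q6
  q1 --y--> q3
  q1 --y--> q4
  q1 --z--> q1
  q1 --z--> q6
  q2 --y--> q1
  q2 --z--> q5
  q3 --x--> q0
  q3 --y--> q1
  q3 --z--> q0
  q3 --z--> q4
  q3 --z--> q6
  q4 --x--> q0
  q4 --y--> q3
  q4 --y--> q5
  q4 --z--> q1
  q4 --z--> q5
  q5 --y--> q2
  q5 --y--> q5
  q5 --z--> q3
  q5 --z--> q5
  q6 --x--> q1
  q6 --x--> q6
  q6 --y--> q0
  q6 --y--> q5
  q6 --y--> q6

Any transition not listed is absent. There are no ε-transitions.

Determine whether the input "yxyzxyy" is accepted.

Start in {q0}.
Read 'y': {q0} → ∅.
The set is empty and remains empty for the remaining 6 symbols.
The final set ∅ contains no accepting state.

No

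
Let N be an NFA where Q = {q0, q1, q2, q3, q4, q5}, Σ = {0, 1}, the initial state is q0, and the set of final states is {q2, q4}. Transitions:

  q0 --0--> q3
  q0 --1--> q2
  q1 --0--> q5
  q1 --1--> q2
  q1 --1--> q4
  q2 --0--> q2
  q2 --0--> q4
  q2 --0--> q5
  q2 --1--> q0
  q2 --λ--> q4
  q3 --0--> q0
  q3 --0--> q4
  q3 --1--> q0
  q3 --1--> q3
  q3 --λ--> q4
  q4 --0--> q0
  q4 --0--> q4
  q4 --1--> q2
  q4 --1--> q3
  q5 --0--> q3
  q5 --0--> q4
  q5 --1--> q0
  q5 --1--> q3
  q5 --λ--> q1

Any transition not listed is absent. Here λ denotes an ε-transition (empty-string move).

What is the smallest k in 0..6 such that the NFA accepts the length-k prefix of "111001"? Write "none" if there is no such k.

Start in {q0}.
Read '1': q0→{q2}; union {q2}; ε-closure = {q2, q4}.
None of the earlier sets intersect F, but {q2, q4} does.

1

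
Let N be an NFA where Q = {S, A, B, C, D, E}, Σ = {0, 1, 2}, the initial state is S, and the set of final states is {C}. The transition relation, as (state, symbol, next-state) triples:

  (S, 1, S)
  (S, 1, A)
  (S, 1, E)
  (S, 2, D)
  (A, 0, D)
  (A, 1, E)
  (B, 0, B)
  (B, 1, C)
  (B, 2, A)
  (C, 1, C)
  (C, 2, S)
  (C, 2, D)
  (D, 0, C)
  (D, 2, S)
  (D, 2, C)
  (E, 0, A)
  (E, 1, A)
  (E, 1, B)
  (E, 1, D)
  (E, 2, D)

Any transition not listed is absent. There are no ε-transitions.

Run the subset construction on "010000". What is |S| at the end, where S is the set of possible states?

0

Start in {S}.
Read '0': {S} → ∅.
The set is empty and remains empty for the remaining 5 symbols.
That set has 0 states.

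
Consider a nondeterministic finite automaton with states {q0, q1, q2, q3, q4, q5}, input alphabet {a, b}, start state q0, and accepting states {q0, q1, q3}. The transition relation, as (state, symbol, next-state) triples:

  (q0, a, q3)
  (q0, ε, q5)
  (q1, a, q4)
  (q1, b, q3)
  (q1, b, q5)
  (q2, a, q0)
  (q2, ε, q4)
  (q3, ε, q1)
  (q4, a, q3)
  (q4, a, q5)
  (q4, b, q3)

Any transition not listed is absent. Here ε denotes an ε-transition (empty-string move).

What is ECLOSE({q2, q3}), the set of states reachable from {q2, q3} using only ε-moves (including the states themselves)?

Begin with {q2, q3}.
ε-move q3 → q1; add q1.
ε-move q2 → q4; add q4.

{q1, q2, q3, q4}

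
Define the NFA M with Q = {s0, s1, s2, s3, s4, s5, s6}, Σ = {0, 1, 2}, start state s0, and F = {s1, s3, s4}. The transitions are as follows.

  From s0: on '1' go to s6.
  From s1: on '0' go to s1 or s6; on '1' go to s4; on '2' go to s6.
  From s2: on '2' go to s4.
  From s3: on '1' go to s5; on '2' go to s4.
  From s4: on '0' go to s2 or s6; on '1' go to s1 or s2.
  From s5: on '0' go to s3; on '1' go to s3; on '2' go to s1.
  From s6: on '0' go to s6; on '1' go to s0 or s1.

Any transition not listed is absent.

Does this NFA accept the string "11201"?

Start in {s0}.
Read '1': s0→{s6}; now {s6}.
Read '1': s6→{s0, s1}; now {s0, s1}.
Read '2': s0→∅, s1→{s6}; now {s6}.
Read '0': s6→{s6}; now {s6}.
Read '1': s6→{s0, s1}; now {s0, s1}.
The final set {s0, s1} contains the accepting state s1.

Yes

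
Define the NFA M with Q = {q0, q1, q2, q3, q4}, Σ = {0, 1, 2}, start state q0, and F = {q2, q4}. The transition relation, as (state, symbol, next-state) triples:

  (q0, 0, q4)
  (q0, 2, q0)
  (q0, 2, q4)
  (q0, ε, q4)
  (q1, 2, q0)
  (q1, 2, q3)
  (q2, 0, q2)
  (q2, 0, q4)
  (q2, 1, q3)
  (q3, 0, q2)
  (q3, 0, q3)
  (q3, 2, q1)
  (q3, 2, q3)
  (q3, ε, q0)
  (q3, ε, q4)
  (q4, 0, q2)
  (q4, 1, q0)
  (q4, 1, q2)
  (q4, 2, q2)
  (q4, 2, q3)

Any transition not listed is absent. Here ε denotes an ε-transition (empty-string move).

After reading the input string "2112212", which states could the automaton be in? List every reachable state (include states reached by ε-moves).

{q0, q1, q2, q3, q4}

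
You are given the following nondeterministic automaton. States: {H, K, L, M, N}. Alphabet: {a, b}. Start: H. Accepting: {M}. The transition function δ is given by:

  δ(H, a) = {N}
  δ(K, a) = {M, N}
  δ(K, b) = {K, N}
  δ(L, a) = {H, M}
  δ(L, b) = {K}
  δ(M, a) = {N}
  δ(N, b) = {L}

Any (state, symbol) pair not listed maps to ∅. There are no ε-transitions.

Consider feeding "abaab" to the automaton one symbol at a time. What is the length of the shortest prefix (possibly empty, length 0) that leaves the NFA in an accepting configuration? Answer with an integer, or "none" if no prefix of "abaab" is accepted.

3

Start in {H}.
Read 'a': {H} → {N}.
Read 'b': {N} → {L}.
Read 'a': {L} → {H, M}.
None of the earlier sets intersect F, but {H, M} does.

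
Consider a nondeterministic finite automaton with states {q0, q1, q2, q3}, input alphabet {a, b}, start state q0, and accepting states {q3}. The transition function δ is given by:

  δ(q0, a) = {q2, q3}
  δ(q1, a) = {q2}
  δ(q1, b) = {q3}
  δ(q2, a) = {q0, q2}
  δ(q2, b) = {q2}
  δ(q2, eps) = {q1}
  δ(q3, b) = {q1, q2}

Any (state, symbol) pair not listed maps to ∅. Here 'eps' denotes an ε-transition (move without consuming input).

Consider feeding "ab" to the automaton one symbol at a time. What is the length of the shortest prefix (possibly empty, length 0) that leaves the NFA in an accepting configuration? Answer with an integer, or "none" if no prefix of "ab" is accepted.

1

Start in {q0}.
Read 'a': {q0} → {q1, q2, q3}.
None of the earlier sets intersect F, but {q1, q2, q3} does.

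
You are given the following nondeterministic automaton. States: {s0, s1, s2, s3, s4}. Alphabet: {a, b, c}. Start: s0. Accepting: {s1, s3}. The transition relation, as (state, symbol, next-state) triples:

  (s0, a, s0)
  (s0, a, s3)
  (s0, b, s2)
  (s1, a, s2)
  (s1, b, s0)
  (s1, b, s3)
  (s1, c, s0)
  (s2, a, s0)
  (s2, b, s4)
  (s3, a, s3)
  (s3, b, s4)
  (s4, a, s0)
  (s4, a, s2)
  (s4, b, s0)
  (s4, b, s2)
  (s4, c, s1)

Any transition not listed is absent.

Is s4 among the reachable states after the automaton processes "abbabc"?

Start in {s0}.
Read 'a': {s0} → {s0, s3}.
Read 'b': {s0, s3} → {s2, s4}.
Read 'b': {s2, s4} → {s0, s2, s4}.
Read 'a': {s0, s2, s4} → {s0, s2, s3}.
Read 'b': {s0, s2, s3} → {s2, s4}.
Read 'c': {s2, s4} → {s1}.
State s4 is not in {s1}.

No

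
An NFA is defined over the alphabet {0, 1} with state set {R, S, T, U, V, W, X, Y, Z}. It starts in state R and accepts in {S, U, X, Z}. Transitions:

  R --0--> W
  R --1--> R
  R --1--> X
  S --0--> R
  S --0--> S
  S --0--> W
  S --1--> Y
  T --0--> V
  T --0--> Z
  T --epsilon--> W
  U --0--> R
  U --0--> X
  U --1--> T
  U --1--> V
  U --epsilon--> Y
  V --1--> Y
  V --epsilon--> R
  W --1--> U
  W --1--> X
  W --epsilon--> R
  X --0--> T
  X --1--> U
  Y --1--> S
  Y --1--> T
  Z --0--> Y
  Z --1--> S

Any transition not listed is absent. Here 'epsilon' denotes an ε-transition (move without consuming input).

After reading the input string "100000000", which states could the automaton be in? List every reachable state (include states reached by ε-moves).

{R, W}

Start in {R}.
Read '1': R→{R, X}; now {R, X}.
Read '0': R→{W}, X→{T}; union {T, W}; ε-closure = {R, T, W}.
Read '0': R→{W}, T→{V, Z}, W→∅; union {V, W, Z}; ε-closure = {R, V, W, Z}.
Read '0': R→{W}, V→∅, W→∅, Z→{Y}; union {W, Y}; ε-closure = {R, W, Y}.
Read '0': R→{W}, W→∅, Y→∅; union {W}; ε-closure = {R, W}.
Read '0': R→{W}, W→∅; union {W}; ε-closure = {R, W}.
Read '0': R→{W}, W→∅; union {W}; ε-closure = {R, W}.
Read '0': R→{W}, W→∅; union {W}; ε-closure = {R, W}.
Read '0': R→{W}, W→∅; union {W}; ε-closure = {R, W}.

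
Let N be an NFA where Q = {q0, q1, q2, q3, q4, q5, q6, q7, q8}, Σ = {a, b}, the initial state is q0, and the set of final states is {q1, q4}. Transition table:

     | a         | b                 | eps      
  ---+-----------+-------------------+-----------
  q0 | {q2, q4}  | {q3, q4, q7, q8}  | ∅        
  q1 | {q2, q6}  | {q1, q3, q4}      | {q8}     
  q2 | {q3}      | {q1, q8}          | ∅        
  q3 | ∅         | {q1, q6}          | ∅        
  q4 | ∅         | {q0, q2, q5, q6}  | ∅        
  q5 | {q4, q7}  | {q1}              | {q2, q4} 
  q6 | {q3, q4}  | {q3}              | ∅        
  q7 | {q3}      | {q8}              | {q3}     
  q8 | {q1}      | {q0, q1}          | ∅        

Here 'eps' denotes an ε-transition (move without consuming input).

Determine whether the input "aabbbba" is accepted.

Yes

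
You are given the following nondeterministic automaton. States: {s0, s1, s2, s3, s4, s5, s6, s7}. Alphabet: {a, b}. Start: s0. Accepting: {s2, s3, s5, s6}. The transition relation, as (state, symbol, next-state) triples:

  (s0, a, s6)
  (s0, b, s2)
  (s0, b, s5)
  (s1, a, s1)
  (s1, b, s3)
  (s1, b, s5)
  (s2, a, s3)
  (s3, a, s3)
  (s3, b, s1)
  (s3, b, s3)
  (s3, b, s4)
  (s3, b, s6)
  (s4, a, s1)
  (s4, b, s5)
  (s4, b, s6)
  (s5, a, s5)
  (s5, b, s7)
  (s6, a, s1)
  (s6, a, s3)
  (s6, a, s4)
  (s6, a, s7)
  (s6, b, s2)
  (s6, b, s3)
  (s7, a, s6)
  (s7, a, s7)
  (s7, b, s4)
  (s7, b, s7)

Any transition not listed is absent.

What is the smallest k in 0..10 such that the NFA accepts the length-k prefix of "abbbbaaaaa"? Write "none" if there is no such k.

1

Start in {s0}.
Read 'a': s0→{s6}; now {s6}.
None of the earlier sets intersect F, but {s6} does.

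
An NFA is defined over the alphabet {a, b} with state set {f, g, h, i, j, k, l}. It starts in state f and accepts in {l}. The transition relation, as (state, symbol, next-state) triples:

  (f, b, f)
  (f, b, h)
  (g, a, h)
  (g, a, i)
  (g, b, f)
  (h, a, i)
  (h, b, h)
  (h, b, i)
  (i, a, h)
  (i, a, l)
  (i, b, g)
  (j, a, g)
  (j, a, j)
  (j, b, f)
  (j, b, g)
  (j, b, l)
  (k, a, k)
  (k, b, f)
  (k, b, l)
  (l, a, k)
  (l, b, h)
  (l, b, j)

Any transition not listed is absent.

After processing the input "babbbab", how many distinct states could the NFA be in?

Start in {f}.
Read 'b': f→{f, h}; now {f, h}.
Read 'a': f→∅, h→{i}; now {i}.
Read 'b': i→{g}; now {g}.
Read 'b': g→{f}; now {f}.
Read 'b': f→{f, h}; now {f, h}.
Read 'a': f→∅, h→{i}; now {i}.
Read 'b': i→{g}; now {g}.
That set has 1 state.

1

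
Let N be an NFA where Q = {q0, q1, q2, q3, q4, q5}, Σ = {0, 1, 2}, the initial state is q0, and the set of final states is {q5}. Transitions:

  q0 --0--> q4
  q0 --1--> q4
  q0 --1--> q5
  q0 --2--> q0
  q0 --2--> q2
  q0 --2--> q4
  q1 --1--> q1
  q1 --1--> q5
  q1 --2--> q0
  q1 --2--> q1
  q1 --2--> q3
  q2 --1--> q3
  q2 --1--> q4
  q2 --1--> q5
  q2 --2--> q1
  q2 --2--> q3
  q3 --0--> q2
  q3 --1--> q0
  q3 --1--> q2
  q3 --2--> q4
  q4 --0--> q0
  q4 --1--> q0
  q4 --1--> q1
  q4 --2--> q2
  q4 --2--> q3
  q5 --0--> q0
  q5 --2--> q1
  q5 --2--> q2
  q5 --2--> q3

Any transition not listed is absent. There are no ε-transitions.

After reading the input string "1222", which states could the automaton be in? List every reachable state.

{q0, q1, q2, q3, q4}

Start in {q0}.
Read '1': {q0} → {q4, q5}.
Read '2': {q4, q5} → {q1, q2, q3}.
Read '2': {q1, q2, q3} → {q0, q1, q3, q4}.
Read '2': {q0, q1, q3, q4} → {q0, q1, q2, q3, q4}.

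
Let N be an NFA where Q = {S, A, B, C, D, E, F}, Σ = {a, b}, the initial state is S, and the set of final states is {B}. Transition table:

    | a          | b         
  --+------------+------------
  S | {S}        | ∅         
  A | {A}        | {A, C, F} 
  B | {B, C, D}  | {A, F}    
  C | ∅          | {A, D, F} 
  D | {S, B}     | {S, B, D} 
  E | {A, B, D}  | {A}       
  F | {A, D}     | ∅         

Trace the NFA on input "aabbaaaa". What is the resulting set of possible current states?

Start in {S}.
Read 'a': {S} → {S}.
Read 'a': {S} → {S}.
Read 'b': {S} → ∅.
The set is empty and remains empty for the remaining 5 symbols.

∅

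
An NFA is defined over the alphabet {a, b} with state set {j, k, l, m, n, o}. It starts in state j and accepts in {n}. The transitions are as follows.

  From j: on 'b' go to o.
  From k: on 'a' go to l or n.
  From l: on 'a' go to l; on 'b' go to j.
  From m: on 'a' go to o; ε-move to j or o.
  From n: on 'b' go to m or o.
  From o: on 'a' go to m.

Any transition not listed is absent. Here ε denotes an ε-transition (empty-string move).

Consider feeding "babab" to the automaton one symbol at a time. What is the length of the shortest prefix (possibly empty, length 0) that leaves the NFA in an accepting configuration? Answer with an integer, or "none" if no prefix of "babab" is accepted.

none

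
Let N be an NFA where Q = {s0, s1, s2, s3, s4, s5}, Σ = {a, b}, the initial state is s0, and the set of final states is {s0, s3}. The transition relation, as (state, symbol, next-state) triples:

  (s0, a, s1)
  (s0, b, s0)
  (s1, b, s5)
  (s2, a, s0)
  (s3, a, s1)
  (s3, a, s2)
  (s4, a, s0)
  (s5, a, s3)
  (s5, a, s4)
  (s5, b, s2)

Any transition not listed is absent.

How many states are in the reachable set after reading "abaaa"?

2

Start in {s0}.
Read 'a': {s0} → {s1}.
Read 'b': {s1} → {s5}.
Read 'a': {s5} → {s3, s4}.
Read 'a': {s3, s4} → {s0, s1, s2}.
Read 'a': {s0, s1, s2} → {s0, s1}.
That set has 2 states.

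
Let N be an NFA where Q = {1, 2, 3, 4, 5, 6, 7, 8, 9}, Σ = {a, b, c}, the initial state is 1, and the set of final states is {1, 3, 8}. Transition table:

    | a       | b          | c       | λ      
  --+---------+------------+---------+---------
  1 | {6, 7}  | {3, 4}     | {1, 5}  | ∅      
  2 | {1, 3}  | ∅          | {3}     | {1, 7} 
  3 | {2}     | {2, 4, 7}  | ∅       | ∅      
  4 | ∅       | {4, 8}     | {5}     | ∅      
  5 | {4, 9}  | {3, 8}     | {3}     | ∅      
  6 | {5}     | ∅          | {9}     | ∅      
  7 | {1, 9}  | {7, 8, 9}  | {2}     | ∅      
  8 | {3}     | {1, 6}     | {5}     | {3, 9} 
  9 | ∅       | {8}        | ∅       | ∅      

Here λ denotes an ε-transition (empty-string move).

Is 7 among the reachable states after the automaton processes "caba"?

Yes

Start in {1}.
Read 'c': {1} → {1, 5}.
Read 'a': {1, 5} → {4, 6, 7, 9}.
Read 'b': {4, 6, 7, 9} → {3, 4, 7, 8, 9}.
Read 'a': {3, 4, 7, 8, 9} → {1, 2, 3, 7, 9}.
State 7 is in {1, 2, 3, 7, 9}.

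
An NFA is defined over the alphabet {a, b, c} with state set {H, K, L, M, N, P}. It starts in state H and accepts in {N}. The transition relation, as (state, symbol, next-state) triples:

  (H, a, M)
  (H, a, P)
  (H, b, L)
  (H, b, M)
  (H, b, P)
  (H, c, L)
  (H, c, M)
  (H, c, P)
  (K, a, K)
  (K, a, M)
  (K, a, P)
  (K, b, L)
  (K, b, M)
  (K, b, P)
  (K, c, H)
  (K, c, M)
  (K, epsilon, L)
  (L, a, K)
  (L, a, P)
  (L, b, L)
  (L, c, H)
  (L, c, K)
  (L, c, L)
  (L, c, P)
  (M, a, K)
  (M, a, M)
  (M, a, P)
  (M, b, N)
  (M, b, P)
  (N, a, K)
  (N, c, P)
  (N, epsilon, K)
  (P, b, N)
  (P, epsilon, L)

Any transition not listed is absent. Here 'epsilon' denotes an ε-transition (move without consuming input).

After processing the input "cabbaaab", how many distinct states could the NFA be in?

5

Start in {H}.
Read 'c': {H} → {L, M, P}.
Read 'a': {L, M, P} → {K, L, M, P}.
Read 'b': {K, L, M, P} → {K, L, M, N, P}.
Read 'b': {K, L, M, N, P} → {K, L, M, N, P}.
Read 'a': {K, L, M, N, P} → {K, L, M, P}.
Read 'a': {K, L, M, P} → {K, L, M, P}.
Read 'a': {K, L, M, P} → {K, L, M, P}.
Read 'b': {K, L, M, P} → {K, L, M, N, P}.
That set has 5 states.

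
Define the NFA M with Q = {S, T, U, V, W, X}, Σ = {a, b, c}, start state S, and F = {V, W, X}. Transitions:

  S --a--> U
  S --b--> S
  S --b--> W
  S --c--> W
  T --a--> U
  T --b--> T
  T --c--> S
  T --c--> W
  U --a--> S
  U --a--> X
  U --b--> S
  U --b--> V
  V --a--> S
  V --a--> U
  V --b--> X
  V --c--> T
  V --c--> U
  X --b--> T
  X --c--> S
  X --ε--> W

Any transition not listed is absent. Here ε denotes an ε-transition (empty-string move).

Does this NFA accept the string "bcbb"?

No

Start in {S}.
Read 'b': S→{S, W}; now {S, W}.
Read 'c': S→{W}, W→∅; now {W}.
Read 'b': W→∅; now ∅.
The set is empty and remains empty for the remaining 1 symbol.
The final set ∅ contains no accepting state.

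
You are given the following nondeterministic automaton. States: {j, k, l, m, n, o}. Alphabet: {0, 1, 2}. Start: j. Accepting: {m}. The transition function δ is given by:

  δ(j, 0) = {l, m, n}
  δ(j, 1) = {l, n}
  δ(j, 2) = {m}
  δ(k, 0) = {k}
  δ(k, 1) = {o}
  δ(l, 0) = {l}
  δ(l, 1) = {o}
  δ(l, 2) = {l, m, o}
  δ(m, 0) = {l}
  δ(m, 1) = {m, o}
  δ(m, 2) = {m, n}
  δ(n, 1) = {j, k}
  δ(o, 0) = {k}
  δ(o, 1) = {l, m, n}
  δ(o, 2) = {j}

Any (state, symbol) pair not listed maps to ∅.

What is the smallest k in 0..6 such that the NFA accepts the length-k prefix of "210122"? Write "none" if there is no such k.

Start in {j}.
Read '2': j→{m}; now {m}.
None of the earlier sets intersect F, but {m} does.

1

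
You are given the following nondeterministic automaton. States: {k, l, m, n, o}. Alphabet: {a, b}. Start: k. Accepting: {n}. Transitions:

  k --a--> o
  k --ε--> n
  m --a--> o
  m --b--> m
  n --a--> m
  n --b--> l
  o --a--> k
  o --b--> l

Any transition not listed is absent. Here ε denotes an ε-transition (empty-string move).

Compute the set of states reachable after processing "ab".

{l, m}

Start: ε-closure({k}) = {k, n}.
Read 'a': {k, n} → {m, o}.
Read 'b': {m, o} → {l, m}.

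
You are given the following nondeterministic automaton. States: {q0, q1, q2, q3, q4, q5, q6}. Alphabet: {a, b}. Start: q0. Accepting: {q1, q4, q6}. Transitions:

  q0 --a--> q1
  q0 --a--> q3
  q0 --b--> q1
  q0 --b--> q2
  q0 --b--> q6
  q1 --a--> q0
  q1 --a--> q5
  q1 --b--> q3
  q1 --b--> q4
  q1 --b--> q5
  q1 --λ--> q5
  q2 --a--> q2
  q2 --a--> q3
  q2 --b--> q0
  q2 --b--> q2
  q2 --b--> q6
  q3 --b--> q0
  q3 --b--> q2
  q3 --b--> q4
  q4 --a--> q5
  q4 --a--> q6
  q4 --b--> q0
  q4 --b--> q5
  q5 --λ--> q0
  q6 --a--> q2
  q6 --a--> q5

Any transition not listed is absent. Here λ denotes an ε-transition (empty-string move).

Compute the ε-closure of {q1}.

{q0, q1, q5}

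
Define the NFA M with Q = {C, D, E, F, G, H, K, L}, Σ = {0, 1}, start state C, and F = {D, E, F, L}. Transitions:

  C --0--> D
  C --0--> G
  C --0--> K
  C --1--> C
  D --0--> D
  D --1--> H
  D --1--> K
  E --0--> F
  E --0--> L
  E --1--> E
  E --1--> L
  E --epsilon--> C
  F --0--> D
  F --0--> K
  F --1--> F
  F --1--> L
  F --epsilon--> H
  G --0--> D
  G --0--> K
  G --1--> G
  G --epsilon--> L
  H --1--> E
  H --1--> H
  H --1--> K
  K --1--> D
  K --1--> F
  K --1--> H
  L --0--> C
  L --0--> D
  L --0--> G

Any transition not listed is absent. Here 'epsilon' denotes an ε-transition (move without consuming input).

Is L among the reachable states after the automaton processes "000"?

Yes

Start in {C}.
Read '0': {C} → {D, G, K, L}.
Read '0': {D, G, K, L} → {C, D, G, K, L}.
Read '0': {C, D, G, K, L} → {C, D, G, K, L}.
State L is in {C, D, G, K, L}.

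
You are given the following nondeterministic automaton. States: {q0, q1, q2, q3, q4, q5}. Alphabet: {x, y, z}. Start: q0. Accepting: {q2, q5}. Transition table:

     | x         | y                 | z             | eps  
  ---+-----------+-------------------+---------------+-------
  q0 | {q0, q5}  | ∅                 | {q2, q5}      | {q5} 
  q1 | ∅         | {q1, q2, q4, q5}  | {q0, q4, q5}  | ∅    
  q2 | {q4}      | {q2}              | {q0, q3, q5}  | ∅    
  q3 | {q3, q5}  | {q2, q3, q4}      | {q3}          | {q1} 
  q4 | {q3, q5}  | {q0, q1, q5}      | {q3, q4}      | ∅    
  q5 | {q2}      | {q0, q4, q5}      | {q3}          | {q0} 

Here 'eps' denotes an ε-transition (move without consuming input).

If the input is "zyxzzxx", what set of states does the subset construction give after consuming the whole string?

{q0, q1, q2, q3, q4, q5}

Start: ε-closure({q0}) = {q0, q5}.
Read 'z': {q0, q5} → {q0, q1, q2, q3, q5}.
Read 'y': {q0, q1, q2, q3, q5} → {q0, q1, q2, q3, q4, q5}.
Read 'x': {q0, q1, q2, q3, q4, q5} → {q0, q1, q2, q3, q4, q5}.
Read 'z': {q0, q1, q2, q3, q4, q5} → {q0, q1, q2, q3, q4, q5}.
Read 'z': {q0, q1, q2, q3, q4, q5} → {q0, q1, q2, q3, q4, q5}.
Read 'x': {q0, q1, q2, q3, q4, q5} → {q0, q1, q2, q3, q4, q5}.
Read 'x': {q0, q1, q2, q3, q4, q5} → {q0, q1, q2, q3, q4, q5}.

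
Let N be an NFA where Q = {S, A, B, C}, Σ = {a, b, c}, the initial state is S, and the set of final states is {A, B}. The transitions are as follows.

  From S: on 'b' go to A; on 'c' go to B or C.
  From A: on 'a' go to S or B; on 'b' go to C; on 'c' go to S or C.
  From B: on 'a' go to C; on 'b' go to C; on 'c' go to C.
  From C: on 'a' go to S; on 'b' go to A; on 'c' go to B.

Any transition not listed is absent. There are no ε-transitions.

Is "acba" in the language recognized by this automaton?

No

Start in {S}.
Read 'a': S→∅; now ∅.
The set is empty and remains empty for the remaining 3 symbols.
The final set ∅ contains no accepting state.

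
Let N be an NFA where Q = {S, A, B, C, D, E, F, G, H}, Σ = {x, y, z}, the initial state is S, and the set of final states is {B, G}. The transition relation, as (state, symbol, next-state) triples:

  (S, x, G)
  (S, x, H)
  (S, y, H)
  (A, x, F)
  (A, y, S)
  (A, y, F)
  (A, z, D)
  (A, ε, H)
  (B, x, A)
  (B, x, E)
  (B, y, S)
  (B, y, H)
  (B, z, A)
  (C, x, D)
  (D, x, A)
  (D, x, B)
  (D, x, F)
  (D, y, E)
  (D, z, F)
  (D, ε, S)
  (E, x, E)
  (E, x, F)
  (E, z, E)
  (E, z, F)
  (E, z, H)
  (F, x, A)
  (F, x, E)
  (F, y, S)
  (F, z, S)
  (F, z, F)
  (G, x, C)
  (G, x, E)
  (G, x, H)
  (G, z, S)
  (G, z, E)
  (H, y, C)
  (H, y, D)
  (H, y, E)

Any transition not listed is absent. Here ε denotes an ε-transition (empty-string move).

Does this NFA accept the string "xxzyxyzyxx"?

Yes

Start in {S}.
Read 'x': {S} → {G, H}.
Read 'x': {G, H} → {C, E, H}.
Read 'z': {C, E, H} → {E, F, H}.
Read 'y': {E, F, H} → {S, C, D, E}.
Read 'x': {S, C, D, E} → {S, A, B, D, E, F, G, H}.
Read 'y': {S, A, B, D, E, F, G, H} → {S, C, D, E, F, H}.
Read 'z': {S, C, D, E, F, H} → {S, E, F, H}.
Read 'y': {S, E, F, H} → {S, C, D, E, H}.
Read 'x': {S, C, D, E, H} → {S, A, B, D, E, F, G, H}.
Read 'x': {S, A, B, D, E, F, G, H} → {A, B, C, E, F, G, H}.
The final set {A, B, C, E, F, G, H} contains the accepting states B, G.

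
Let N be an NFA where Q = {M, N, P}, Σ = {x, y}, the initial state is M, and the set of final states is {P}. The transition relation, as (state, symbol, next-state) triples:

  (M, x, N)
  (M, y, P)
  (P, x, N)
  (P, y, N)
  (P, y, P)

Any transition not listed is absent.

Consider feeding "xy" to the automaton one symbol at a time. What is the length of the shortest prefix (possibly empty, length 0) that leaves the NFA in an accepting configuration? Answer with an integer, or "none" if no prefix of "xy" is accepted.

Start in {M}.
Read 'x': M→{N}; now {N}.
Read 'y': N→∅; now ∅.
No reachable set along the way intersects F.

none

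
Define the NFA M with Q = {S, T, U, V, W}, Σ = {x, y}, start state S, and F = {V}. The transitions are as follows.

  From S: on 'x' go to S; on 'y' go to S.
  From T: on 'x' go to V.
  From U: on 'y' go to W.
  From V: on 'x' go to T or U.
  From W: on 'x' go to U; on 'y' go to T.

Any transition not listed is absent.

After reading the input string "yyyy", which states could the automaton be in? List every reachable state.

{S}

Start in {S}.
Read 'y': {S} → {S}.
Read 'y': {S} → {S}.
Read 'y': {S} → {S}.
Read 'y': {S} → {S}.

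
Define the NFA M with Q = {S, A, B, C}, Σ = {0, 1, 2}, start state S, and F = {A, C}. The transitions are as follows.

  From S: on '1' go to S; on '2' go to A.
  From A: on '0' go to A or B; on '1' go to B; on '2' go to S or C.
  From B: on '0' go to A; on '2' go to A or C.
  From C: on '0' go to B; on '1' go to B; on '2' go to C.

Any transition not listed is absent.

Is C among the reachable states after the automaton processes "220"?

No

Start in {S}.
Read '2': S→{A}; now {A}.
Read '2': A→{S, C}; now {S, C}.
Read '0': S→∅, C→{B}; now {B}.
State C is not in {B}.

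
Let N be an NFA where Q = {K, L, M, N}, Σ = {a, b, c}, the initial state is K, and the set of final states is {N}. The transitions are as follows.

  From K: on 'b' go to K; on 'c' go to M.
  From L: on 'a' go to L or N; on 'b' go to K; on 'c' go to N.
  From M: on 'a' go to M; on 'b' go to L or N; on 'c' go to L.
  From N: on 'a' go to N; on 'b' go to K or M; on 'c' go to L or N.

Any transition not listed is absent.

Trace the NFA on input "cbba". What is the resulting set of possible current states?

{M}

Start in {K}.
Read 'c': K→{M}; now {M}.
Read 'b': M→{L, N}; now {L, N}.
Read 'b': L→{K}, N→{K, M}; now {K, M}.
Read 'a': K→∅, M→{M}; now {M}.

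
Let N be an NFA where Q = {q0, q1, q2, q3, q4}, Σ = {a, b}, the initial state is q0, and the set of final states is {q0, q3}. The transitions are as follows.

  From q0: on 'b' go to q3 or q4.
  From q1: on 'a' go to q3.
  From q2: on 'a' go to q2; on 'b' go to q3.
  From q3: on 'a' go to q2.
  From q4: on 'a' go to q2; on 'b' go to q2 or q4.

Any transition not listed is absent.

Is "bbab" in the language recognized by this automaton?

Start in {q0}.
Read 'b': q0→{q3, q4}; now {q3, q4}.
Read 'b': q3→∅, q4→{q2, q4}; now {q2, q4}.
Read 'a': q2→{q2}, q4→{q2}; now {q2}.
Read 'b': q2→{q3}; now {q3}.
The final set {q3} contains the accepting state q3.

Yes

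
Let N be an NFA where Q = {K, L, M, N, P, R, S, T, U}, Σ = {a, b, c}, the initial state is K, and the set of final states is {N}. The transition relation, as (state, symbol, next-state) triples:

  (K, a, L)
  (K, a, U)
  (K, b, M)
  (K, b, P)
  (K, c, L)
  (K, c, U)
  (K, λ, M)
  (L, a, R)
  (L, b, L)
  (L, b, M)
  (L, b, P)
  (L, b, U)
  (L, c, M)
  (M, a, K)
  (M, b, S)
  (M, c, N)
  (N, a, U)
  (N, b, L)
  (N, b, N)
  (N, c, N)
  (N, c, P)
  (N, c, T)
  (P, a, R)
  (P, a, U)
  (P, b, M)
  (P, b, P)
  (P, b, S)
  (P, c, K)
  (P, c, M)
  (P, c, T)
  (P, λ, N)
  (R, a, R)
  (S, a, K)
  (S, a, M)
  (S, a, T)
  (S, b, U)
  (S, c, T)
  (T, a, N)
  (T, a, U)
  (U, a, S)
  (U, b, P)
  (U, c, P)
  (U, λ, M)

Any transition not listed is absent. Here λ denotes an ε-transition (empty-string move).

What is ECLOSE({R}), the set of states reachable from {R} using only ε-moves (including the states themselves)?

{R}

Begin with {R}.
No ε-moves leave this set, so the closure equals the set itself.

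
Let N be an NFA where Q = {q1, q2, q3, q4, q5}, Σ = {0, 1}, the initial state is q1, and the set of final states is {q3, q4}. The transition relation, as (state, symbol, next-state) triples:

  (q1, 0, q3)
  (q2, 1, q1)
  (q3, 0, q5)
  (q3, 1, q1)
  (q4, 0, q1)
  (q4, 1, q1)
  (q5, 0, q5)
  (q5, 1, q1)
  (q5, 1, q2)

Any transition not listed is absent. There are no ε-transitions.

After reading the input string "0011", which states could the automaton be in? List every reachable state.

Start in {q1}.
Read '0': q1→{q3}; now {q3}.
Read '0': q3→{q5}; now {q5}.
Read '1': q5→{q1, q2}; now {q1, q2}.
Read '1': q1→∅, q2→{q1}; now {q1}.

{q1}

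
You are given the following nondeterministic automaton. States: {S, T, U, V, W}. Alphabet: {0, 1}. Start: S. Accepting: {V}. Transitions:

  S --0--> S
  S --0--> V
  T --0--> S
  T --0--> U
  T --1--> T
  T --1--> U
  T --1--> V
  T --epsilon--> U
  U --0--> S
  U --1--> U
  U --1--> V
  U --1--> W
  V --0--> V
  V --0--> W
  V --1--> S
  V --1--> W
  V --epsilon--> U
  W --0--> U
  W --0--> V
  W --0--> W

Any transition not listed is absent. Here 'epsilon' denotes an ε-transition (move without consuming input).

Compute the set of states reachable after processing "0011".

{S, U, V, W}

Start in {S}.
Read '0': S→{S, V}; union {S, V}; ε-closure = {S, U, V}.
Read '0': S→{S, V}, U→{S}, V→{V, W}; union {S, V, W}; ε-closure = {S, U, V, W}.
Read '1': S→∅, U→{U, V, W}, V→{S, W}, W→∅; now {S, U, V, W}.
Read '1': S→∅, U→{U, V, W}, V→{S, W}, W→∅; now {S, U, V, W}.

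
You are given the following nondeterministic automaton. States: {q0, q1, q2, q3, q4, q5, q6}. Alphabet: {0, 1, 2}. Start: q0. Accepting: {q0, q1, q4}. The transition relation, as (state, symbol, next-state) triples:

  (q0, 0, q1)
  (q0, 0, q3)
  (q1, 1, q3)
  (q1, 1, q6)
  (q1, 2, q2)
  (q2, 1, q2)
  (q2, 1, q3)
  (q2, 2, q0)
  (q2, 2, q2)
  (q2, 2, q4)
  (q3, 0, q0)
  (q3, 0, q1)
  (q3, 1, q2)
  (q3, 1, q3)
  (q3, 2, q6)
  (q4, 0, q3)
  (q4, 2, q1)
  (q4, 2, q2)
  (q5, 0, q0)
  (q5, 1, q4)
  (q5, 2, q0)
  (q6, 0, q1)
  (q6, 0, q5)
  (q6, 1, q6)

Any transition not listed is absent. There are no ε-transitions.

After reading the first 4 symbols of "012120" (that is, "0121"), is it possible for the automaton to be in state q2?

Yes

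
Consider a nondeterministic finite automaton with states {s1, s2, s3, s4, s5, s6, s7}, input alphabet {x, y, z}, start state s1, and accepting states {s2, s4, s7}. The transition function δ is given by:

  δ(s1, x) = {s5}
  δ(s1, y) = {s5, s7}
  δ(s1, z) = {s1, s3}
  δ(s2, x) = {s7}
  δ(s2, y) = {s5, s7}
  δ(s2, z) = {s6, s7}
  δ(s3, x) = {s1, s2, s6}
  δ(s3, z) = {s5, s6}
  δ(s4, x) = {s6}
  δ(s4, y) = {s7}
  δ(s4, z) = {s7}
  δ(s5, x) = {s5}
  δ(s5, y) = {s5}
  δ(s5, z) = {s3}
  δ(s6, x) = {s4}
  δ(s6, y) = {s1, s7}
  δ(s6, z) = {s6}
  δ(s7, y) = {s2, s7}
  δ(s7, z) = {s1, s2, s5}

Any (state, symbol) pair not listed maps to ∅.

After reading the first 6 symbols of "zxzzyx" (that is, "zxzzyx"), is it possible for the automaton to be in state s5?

Yes

Start in {s1}.
Read 'z': {s1} → {s1, s3}.
Read 'x': {s1, s3} → {s1, s2, s5, s6}.
Read 'z': {s1, s2, s5, s6} → {s1, s3, s6, s7}.
Read 'z': {s1, s3, s6, s7} → {s1, s2, s3, s5, s6}.
Read 'y': {s1, s2, s3, s5, s6} → {s1, s5, s7}.
Read 'x': {s1, s5, s7} → {s5}.
State s5 is in {s5}.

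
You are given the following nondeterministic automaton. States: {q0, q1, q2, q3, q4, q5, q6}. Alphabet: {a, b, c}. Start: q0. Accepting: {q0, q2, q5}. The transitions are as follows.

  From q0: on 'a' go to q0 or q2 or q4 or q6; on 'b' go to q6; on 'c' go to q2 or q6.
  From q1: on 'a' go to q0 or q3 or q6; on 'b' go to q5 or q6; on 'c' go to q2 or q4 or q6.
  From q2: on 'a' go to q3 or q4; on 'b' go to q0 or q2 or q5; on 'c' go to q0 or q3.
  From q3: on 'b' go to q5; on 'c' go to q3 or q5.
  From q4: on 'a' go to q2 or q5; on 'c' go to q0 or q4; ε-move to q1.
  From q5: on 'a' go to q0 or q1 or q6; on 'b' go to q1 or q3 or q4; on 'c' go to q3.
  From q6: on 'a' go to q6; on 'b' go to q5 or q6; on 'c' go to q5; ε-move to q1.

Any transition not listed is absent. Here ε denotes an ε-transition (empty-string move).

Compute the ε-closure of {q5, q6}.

{q1, q5, q6}

Begin with {q5, q6}.
ε-move q6 → q1; add q1.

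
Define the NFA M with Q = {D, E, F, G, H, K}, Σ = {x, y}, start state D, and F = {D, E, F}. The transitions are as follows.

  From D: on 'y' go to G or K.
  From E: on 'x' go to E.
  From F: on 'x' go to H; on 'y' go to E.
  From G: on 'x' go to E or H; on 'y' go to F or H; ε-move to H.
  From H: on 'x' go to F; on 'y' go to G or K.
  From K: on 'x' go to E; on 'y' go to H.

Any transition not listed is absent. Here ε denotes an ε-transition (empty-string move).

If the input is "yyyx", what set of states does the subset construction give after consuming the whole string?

{E, F, H}

Start in {D}.
Read 'y': D→{G, K}; union {G, K}; ε-closure = {G, H, K}.
Read 'y': G→{F, H}, H→{G, K}, K→{H}; now {F, G, H, K}.
Read 'y': F→{E}, G→{F, H}, H→{G, K}, K→{H}; now {E, F, G, H, K}.
Read 'x': E→{E}, F→{H}, G→{E, H}, H→{F}, K→{E}; now {E, F, H}.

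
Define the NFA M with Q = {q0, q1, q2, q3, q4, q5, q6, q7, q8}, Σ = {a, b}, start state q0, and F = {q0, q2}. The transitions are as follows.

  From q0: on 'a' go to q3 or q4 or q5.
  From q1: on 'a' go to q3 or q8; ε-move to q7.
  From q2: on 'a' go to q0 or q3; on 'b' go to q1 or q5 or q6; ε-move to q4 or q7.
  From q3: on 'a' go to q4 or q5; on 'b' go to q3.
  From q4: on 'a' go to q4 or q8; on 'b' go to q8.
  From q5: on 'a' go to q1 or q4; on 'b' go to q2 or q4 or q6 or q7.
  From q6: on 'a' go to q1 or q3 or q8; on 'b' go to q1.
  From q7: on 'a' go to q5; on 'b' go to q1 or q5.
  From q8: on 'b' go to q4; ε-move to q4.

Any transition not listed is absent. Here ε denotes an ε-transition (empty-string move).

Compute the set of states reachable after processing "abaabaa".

{q1, q3, q4, q5, q7, q8}

Start in {q0}.
Read 'a': {q0} → {q3, q4, q5}.
Read 'b': {q3, q4, q5} → {q2, q3, q4, q6, q7, q8}.
Read 'a': {q2, q3, q4, q6, q7, q8} → {q0, q1, q3, q4, q5, q7, q8}.
Read 'a': {q0, q1, q3, q4, q5, q7, q8} → {q1, q3, q4, q5, q7, q8}.
Read 'b': {q1, q3, q4, q5, q7, q8} → {q1, q2, q3, q4, q5, q6, q7, q8}.
Read 'a': {q1, q2, q3, q4, q5, q6, q7, q8} → {q0, q1, q3, q4, q5, q7, q8}.
Read 'a': {q0, q1, q3, q4, q5, q7, q8} → {q1, q3, q4, q5, q7, q8}.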